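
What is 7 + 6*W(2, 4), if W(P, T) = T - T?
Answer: 7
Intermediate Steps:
W(P, T) = 0
7 + 6*W(2, 4) = 7 + 6*0 = 7 + 0 = 7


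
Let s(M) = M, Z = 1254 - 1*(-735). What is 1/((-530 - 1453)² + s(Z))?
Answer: 1/3934278 ≈ 2.5418e-7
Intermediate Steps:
Z = 1989 (Z = 1254 + 735 = 1989)
1/((-530 - 1453)² + s(Z)) = 1/((-530 - 1453)² + 1989) = 1/((-1983)² + 1989) = 1/(3932289 + 1989) = 1/3934278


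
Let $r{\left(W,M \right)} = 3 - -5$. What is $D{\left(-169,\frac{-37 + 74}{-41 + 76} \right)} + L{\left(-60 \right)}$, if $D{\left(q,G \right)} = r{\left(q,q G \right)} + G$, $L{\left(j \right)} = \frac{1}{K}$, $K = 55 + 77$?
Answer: $\frac{41879}{4620} \approx 9.0647$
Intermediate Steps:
$K = 132$
$r{\left(W,M \right)} = 8$ ($r{\left(W,M \right)} = 3 + 5 = 8$)
$L{\left(j \right)} = \frac{1}{132}$
$D{\left(q,G \right)} = 8 + G$
$D{\left(-169,\frac{-37 + 74}{-41 + 76} \right)} + L{\left(-60 \right)} = \left(8 + \frac{-37 + 74}{-41 + 76}\right) + \frac{1}{132} = \left(8 + \frac{37}{35}\right) + \frac{1}{132} = \frac{317}{35} + \frac{1}{132} = \frac{41879}{4620}$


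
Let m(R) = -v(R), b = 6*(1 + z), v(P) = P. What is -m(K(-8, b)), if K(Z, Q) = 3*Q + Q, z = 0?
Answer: 24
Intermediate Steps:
b = 6 (b = 6*(1 + 0) = 6*1 = 6)
K(Z, Q) = 4*Q
m(R) = -R
-m(K(-8, b)) = -(-1)*4*6 = -(-1)*24 = -1*(-24) = 24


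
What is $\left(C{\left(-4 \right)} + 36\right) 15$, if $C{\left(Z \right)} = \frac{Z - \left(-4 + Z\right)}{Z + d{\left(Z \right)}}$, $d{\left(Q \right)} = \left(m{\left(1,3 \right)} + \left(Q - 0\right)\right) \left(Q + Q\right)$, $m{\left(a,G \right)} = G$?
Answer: $555$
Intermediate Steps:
$d{\left(Q \right)} = 2 Q \left(3 + Q\right)$ ($d{\left(Q \right)} = \left(3 + \left(Q - 0\right)\right) \left(Q + Q\right) = \left(3 + \left(Q + 0\right)\right) 2 Q = \left(3 + Q\right) 2 Q = 2 Q \left(3 + Q\right)$)
$C{\left(Z \right)} = \frac{4}{Z + 2 Z \left(3 + Z\right)}$ ($C{\left(Z \right)} = \frac{Z - \left(-4 + Z\right)}{Z + 2 Z \left(3 + Z\right)} = \frac{4}{Z + 2 Z \left(3 + Z\right)}$)
$\left(C{\left(-4 \right)} + 36\right) 15 = \left(\frac{4}{\left(-4\right) \left(7 + 2 \left(-4\right)\right)} + 36\right) 15 = \left(4 \left(- \frac{1}{4}\right) \frac{1}{7 - 8} + 36\right) 15 = \left(4 \left(- \frac{1}{4}\right) \frac{1}{-1} + 36\right) 15 = \left(4 \left(- \frac{1}{4}\right) \left(-1\right) + 36\right) 15 = \left(1 + 36\right) 15 = 37 \cdot 15 = 555$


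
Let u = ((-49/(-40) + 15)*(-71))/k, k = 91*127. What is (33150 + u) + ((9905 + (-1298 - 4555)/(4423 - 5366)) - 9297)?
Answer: 14718788562663/435930040 ≈ 33764.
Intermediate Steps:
k = 11557
u = -46079/462280 (u = ((-49/(-40) + 15)*(-71))/11557 = ((-49*(-1/40) + 15)*(-71))*(1/11557) = ((49/40 + 15)*(-71))*(1/11557) = ((649/40)*(-71))*(1/11557) = -46079/40*1/11557 = -46079/462280 ≈ -0.099678)
(33150 + u) + ((9905 + (-1298 - 4555)/(4423 - 5366)) - 9297) = (33150 - 46079/462280) + ((9905 + (-1298 - 4555)/(4423 - 5366)) - 9297) = 15324535921/462280 + ((9905 - 5853/(-943)) - 9297) = 15324535921/462280 + ((9905 - 5853*(-1/943)) - 9297) = 15324535921/462280 + ((9905 + 5853/943) - 9297) = 15324535921/462280 + (9346268/943 - 9297) = 15324535921/462280 + 579197/943 = 14718788562663/435930040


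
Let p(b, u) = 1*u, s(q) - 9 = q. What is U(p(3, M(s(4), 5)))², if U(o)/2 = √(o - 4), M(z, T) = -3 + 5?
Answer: -8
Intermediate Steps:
s(q) = 9 + q
M(z, T) = 2
p(b, u) = u
U(o) = 2*√(-4 + o) (U(o) = 2*√(o - 4) = 2*√(-4 + o))
U(p(3, M(s(4), 5)))² = (2*√(-4 + 2))² = (2*√(-2))² = (2*(I*√2))² = (2*I*√2)² = -8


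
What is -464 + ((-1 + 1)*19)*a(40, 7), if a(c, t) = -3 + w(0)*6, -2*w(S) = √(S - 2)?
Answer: -464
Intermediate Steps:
w(S) = -√(-2 + S)/2 (w(S) = -√(S - 2)/2 = -√(-2 + S)/2)
a(c, t) = -3 - 3*I*√2 (a(c, t) = -3 - √(-2 + 0)/2*6 = -3 - I*√2/2*6 = -3 - 3*I*√2)
-464 + ((-1 + 1)*19)*a(40, 7) = -464 + ((-1 + 1)*19)*(-3 - 3*I*√2) = -464 + (0*19)*(-3 - 3*I*√2) = -464 + 0*(-3 - 3*I*√2) = -464 + 0 = -464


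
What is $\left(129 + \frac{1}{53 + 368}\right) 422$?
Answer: $\frac{22918820}{421} \approx 54439.0$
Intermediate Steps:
$\left(129 + \frac{1}{53 + 368}\right) 422 = \left(129 + \frac{1}{421}\right) 422 = \frac{54310}{421} \cdot 422 = \frac{22918820}{421}$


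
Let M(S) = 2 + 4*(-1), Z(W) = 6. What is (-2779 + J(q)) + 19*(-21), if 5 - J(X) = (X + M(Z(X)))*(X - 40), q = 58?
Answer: -4181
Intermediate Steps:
M(S) = -2 (M(S) = 2 - 4 = -2)
J(X) = 5 - (-40 + X)*(-2 + X) (J(X) = 5 - (X - 2)*(X - 40) = 5 - (-2 + X)*(-40 + X) = 5 - (-40 + X)*(-2 + X))
(-2779 + J(q)) + 19*(-21) = (-2779 + (-75 - 1*58² + 42*58)) + 19*(-21) = (-2779 + (-75 - 1*3364 + 2436)) - 399 = (-2779 + (-75 - 3364 + 2436)) - 399 = (-2779 - 1003) - 399 = -3782 - 399 = -4181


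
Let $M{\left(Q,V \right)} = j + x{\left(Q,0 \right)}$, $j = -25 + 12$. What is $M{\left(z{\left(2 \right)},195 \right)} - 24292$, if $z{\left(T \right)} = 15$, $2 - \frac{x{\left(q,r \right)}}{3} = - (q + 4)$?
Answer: $-24242$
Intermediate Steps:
$x{\left(q,r \right)} = 18 + 3 q$ ($x{\left(q,r \right)} = 6 - 3 \left(- (q + 4)\right) = 6 - 3 \left(- (4 + q)\right) = 6 - 3 \left(-4 - q\right) = 6 + \left(12 + 3 q\right) = 18 + 3 q$)
$j = -13$
$M{\left(Q,V \right)} = 5 + 3 Q$ ($M{\left(Q,V \right)} = -13 + \left(18 + 3 Q\right) = 5 + 3 Q$)
$M{\left(z{\left(2 \right)},195 \right)} - 24292 = \left(5 + 3 \cdot 15\right) - 24292 = \left(5 + 45\right) - 24292 = 50 - 24292 = -24242$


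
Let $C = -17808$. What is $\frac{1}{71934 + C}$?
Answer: $\frac{1}{54126} \approx 1.8475 \cdot 10^{-5}$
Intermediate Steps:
$\frac{1}{71934 + C} = \frac{1}{71934 - 17808} = \frac{1}{54126}$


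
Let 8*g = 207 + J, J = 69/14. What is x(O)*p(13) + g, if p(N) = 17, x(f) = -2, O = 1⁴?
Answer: -841/112 ≈ -7.5089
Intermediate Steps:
O = 1
J = 69/14 (J = 69*(1/14) = 69/14 ≈ 4.9286)
g = 2967/112 (g = (207 + 69/14)/8 = (⅛)*(2967/14) = 2967/112 ≈ 26.491)
x(O)*p(13) + g = -2*17 + 2967/112 = -34 + 2967/112 = -841/112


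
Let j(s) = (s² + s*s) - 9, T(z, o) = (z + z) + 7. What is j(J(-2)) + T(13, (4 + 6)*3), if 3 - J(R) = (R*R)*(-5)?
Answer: 1082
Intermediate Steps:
J(R) = 3 + 5*R² (J(R) = 3 - R*R*(-5) = 3 - R²*(-5) = 3 - (-5)*R² = 3 + 5*R²)
T(z, o) = 7 + 2*z (T(z, o) = 2*z + 7 = 7 + 2*z)
j(s) = -9 + 2*s² (j(s) = (s² + s²) - 9 = 2*s² - 9 = -9 + 2*s²)
j(J(-2)) + T(13, (4 + 6)*3) = (-9 + 2*(3 + 5*(-2)²)²) + (7 + 2*13) = (-9 + 2*(3 + 5*4)²) + (7 + 26) = (-9 + 2*(3 + 20)²) + 33 = (-9 + 2*23²) + 33 = (-9 + 2*529) + 33 = (-9 + 1058) + 33 = 1049 + 33 = 1082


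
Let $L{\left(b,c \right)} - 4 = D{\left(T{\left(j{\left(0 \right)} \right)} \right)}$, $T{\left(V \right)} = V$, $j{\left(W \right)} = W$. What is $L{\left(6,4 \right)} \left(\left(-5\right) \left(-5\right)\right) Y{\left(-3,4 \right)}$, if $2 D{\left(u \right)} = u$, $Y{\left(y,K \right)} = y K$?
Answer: $-1200$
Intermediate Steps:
$Y{\left(y,K \right)} = K y$
$D{\left(u \right)} = \frac{u}{2}$
$L{\left(b,c \right)} = 4$ ($L{\left(b,c \right)} = 4 + \frac{1}{2} \cdot 0 = 4 + 0 = 4$)
$L{\left(6,4 \right)} \left(\left(-5\right) \left(-5\right)\right) Y{\left(-3,4 \right)} = 4 \left(\left(-5\right) \left(-5\right)\right) 4 \left(-3\right) = 4 \cdot 25 \left(-12\right) = 100 \left(-12\right) = -1200$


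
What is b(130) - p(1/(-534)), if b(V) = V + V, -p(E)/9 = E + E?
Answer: 23137/89 ≈ 259.97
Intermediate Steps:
p(E) = -18*E (p(E) = -9*(E + E) = -18*E)
b(V) = 2*V
b(130) - p(1/(-534)) = 2*130 - (-18)/(-534) = 260 - (-18)*(-1)/534 = 260 - 1*3/89 = 260 - 3/89 = 23137/89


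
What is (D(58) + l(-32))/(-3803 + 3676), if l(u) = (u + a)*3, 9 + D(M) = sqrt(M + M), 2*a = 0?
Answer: 105/127 - 2*sqrt(29)/127 ≈ 0.74197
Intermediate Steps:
a = 0 (a = (1/2)*0 = 0)
D(M) = -9 + sqrt(2)*sqrt(M) (D(M) = -9 + sqrt(M + M) = -9 + sqrt(2*M) = -9 + sqrt(2)*sqrt(M))
l(u) = 3*u (l(u) = (u + 0)*3 = u*3 = 3*u)
(D(58) + l(-32))/(-3803 + 3676) = ((-9 + sqrt(2)*sqrt(58)) + 3*(-32))/(-3803 + 3676) = ((-9 + 2*sqrt(29)) - 96)/(-127) = (-105 + 2*sqrt(29))*(-1/127) = 105/127 - 2*sqrt(29)/127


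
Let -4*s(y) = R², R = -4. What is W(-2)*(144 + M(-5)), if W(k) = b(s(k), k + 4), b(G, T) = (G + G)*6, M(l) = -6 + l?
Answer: -6384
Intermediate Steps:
s(y) = -4 (s(y) = -¼*(-4)² = -¼*16 = -4)
b(G, T) = 12*G (b(G, T) = (2*G)*6 = 12*G)
W(k) = -48 (W(k) = 12*(-4) = -48)
W(-2)*(144 + M(-5)) = -48*(144 + (-6 - 5)) = -48*(144 - 11) = -48*133 = -6384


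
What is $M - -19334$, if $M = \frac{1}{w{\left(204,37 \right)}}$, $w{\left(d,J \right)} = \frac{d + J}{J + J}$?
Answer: $\frac{4659568}{241} \approx 19334.0$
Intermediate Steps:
$w{\left(d,J \right)} = \frac{J + d}{2 J}$
$M = \frac{74}{241}$ ($M = \frac{1}{\frac{1}{2} \cdot \frac{1}{37} \left(37 + 204\right)} = \frac{1}{\frac{1}{2} \cdot \frac{1}{37} \cdot 241} = \frac{1}{\frac{241}{74}} = \frac{74}{241} \approx 0.30705$)
$M - -19334 = \frac{74}{241} - -19334 = \frac{74}{241} + 19334 = \frac{4659568}{241}$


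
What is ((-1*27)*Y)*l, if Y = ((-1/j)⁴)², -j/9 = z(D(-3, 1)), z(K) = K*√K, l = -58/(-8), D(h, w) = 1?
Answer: -29/6377292 ≈ -4.5474e-6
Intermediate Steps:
l = 29/4 (l = -58*(-⅛) = 29/4 ≈ 7.2500)
z(K) = K^(3/2)
j = -9 (j = -9*1^(3/2) = -9*1 = -9)
Y = 1/43046721 (Y = ((-1/(-9))⁴)² = ((-1*(-⅑))⁴)² = ((⅑)⁴)² = (1/6561)² = 1/43046721 ≈ 2.3231e-8)
((-1*27)*Y)*l = (-1*27*(1/43046721))*(29/4) = -27*1/43046721*(29/4) = -1/1594323*29/4 = -29/6377292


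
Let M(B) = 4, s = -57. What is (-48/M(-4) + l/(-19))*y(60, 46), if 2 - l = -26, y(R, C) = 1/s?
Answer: 256/1083 ≈ 0.23638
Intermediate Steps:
y(R, C) = -1/57 (y(R, C) = 1/(-57) = -1/57)
l = 28 (l = 2 - 1*(-26) = 2 + 26 = 28)
(-48/M(-4) + l/(-19))*y(60, 46) = (-48/4 + 28/(-19))*(-1/57) = (-48*¼ + 28*(-1/19))*(-1/57) = (-12 - 28/19)*(-1/57) = -256/19*(-1/57) = 256/1083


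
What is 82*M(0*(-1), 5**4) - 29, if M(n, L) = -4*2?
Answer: -685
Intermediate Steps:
M(n, L) = -8
82*M(0*(-1), 5**4) - 29 = 82*(-8) - 29 = -656 - 29 = -685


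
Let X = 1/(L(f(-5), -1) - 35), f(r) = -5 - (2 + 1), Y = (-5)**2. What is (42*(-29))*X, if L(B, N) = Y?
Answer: 609/5 ≈ 121.80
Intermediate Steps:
Y = 25
f(r) = -8 (f(r) = -5 - 1*3 = -5 - 3 = -8)
L(B, N) = 25
X = -1/10 (X = 1/(25 - 35) = 1/(-10) = -1/10 ≈ -0.10000)
(42*(-29))*X = (42*(-29))*(-1/10) = -1218*(-1/10) = 609/5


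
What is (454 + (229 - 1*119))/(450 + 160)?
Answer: 282/305 ≈ 0.92459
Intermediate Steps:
(454 + (229 - 1*119))/(450 + 160) = (454 + (229 - 119))/610 = (454 + 110)*(1/610) = 564*(1/610) = 282/305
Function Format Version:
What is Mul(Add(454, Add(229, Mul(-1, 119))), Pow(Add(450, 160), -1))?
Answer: Rational(282, 305) ≈ 0.92459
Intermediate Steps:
Mul(Add(454, Add(229, Mul(-1, 119))), Pow(Add(450, 160), -1)) = Mul(Add(454, Add(229, -119)), Pow(610, -1)) = Mul(Add(454, 110), Rational(1, 610)) = Mul(564, Rational(1, 610)) = Rational(282, 305)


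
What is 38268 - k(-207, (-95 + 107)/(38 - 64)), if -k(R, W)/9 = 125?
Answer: 39393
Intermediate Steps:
k(R, W) = -1125 (k(R, W) = -9*125 = -1125)
38268 - k(-207, (-95 + 107)/(38 - 64)) = 38268 - 1*(-1125) = 38268 + 1125 = 39393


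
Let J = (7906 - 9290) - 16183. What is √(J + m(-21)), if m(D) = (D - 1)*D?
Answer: I*√17105 ≈ 130.79*I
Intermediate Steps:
J = -17567 (J = -1384 - 16183 = -17567)
m(D) = D*(-1 + D) (m(D) = (-1 + D)*D = D*(-1 + D))
√(J + m(-21)) = √(-17567 - 21*(-1 - 21)) = √(-17567 - 21*(-22)) = √(-17567 + 462) = √(-17105) = I*√17105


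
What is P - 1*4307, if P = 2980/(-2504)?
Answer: -2696927/626 ≈ -4308.2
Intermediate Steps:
P = -745/626 (P = 2980*(-1/2504) = -745/626 ≈ -1.1901)
P - 1*4307 = -745/626 - 1*4307 = -745/626 - 4307 = -2696927/626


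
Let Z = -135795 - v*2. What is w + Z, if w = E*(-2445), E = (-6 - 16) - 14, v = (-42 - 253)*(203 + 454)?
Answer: 339855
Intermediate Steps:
v = -193815 (v = -295*657 = -193815)
E = -36 (E = -22 - 14 = -36)
Z = 251835 (Z = -135795 - (-193815)*2 = -135795 - 1*(-387630) = -135795 + 387630 = 251835)
w = 88020 (w = -36*(-2445) = 88020)
w + Z = 88020 + 251835 = 339855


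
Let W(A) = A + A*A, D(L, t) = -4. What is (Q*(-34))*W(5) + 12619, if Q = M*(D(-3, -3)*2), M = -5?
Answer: -28181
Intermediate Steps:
W(A) = A + A²
Q = 40 (Q = -(-20)*2 = -5*(-8) = 40)
(Q*(-34))*W(5) + 12619 = (40*(-34))*(5*(1 + 5)) + 12619 = -6800*6 + 12619 = -1360*30 + 12619 = -40800 + 12619 = -28181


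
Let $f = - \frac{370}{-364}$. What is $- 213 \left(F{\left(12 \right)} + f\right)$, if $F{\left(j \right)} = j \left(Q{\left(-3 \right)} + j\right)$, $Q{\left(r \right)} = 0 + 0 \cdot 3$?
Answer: $- \frac{5621709}{182} \approx -30889.0$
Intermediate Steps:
$f = \frac{185}{182}$ ($f = \left(-370\right) \left(- \frac{1}{364}\right) = \frac{185}{182} \approx 1.0165$)
$Q{\left(r \right)} = 0$ ($Q{\left(r \right)} = 0 + 0 = 0$)
$F{\left(j \right)} = j^{2}$ ($F{\left(j \right)} = j \left(0 + j\right) = j j = j^{2}$)
$- 213 \left(F{\left(12 \right)} + f\right) = - 213 \left(12^{2} + \frac{185}{182}\right) = - 213 \left(144 + \frac{185}{182}\right) = \left(-213\right) \frac{26393}{182} = - \frac{5621709}{182}$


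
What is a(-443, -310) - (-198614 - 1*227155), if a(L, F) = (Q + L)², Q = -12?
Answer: 632794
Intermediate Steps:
a(L, F) = (-12 + L)²
a(-443, -310) - (-198614 - 1*227155) = (-12 - 443)² - (-198614 - 1*227155) = (-455)² - (-198614 - 227155) = 207025 - 1*(-425769) = 207025 + 425769 = 632794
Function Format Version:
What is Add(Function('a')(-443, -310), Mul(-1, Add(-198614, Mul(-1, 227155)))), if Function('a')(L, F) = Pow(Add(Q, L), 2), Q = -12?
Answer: 632794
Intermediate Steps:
Function('a')(L, F) = Pow(Add(-12, L), 2)
Add(Function('a')(-443, -310), Mul(-1, Add(-198614, Mul(-1, 227155)))) = Add(Pow(Add(-12, -443), 2), Mul(-1, Add(-198614, Mul(-1, 227155)))) = Add(Pow(-455, 2), Mul(-1, Add(-198614, -227155))) = Add(207025, Mul(-1, -425769)) = Add(207025, 425769) = 632794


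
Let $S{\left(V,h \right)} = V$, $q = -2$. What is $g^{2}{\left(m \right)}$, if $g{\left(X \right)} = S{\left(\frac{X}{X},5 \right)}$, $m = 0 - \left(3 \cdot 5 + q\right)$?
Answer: $1$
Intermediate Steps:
$m = -13$ ($m = 0 - \left(3 \cdot 5 - 2\right) = 0 - \left(15 - 2\right) = 0 - 13 = -13$)
$g{\left(X \right)} = 1$ ($g{\left(X \right)} = \frac{X}{X} = 1$)
$g^{2}{\left(m \right)} = 1^{2} = 1$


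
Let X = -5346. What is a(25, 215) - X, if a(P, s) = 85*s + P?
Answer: 23646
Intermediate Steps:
a(P, s) = P + 85*s
a(25, 215) - X = (25 + 85*215) - 1*(-5346) = (25 + 18275) + 5346 = 18300 + 5346 = 23646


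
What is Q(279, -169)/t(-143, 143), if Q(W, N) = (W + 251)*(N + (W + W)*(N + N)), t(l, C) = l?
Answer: 7696130/11 ≈ 6.9965e+5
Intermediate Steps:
Q(W, N) = (251 + W)*(N + 4*N*W) (Q(W, N) = (251 + W)*(N + (2*W)*(2*N)) = (251 + W)*(N + 4*N*W))
Q(279, -169)/t(-143, 143) = -169*(251 + 4*279**2 + 1005*279)/(-143) = -169*(251 + 4*77841 + 280395)*(-1/143) = -169*(251 + 311364 + 280395)*(-1/143) = -169*592010*(-1/143) = -100049690*(-1/143) = 7696130/11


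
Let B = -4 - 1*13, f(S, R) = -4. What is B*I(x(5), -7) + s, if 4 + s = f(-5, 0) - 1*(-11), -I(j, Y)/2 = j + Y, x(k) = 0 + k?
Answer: -65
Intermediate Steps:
x(k) = k
I(j, Y) = -2*Y - 2*j (I(j, Y) = -2*(j + Y) = -2*(Y + j) = -2*Y - 2*j)
B = -17 (B = -4 - 13 = -17)
s = 3 (s = -4 + (-4 - 1*(-11)) = -4 + (-4 + 11) = -4 + 7 = 3)
B*I(x(5), -7) + s = -17*(-2*(-7) - 2*5) + 3 = -17*(14 - 10) + 3 = -17*4 + 3 = -68 + 3 = -65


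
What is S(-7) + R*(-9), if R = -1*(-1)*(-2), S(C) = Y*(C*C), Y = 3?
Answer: 165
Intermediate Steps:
S(C) = 3*C**2 (S(C) = 3*(C*C) = 3*C**2)
R = -2 (R = 1*(-2) = -2)
S(-7) + R*(-9) = 3*(-7)**2 - 2*(-9) = 3*49 + 18 = 147 + 18 = 165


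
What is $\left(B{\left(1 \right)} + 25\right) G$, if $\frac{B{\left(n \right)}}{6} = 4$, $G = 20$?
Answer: $980$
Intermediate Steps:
$B{\left(n \right)} = 24$ ($B{\left(n \right)} = 6 \cdot 4 = 24$)
$\left(B{\left(1 \right)} + 25\right) G = \left(24 + 25\right) 20 = 49 \cdot 20 = 980$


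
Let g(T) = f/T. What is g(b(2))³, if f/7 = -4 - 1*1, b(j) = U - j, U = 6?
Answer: -42875/64 ≈ -669.92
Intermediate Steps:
b(j) = 6 - j
f = -35 (f = 7*(-4 - 1*1) = 7*(-4 - 1) = 7*(-5) = -35)
g(T) = -35/T
g(b(2))³ = (-35/(6 - 1*2))³ = (-35/(6 - 2))³ = (-35/4)³ = -42875/64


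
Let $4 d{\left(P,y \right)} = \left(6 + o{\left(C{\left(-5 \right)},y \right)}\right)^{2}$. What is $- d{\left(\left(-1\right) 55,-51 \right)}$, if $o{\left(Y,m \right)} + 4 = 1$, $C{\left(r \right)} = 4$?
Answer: $- \frac{9}{4} \approx -2.25$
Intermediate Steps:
$o{\left(Y,m \right)} = -3$ ($o{\left(Y,m \right)} = -4 + 1 = -3$)
$d{\left(P,y \right)} = \frac{9}{4}$ ($d{\left(P,y \right)} = \frac{\left(6 - 3\right)^{2}}{4} = \frac{3^{2}}{4} = \frac{1}{4} \cdot 9 = \frac{9}{4}$)
$- d{\left(\left(-1\right) 55,-51 \right)} = \left(-1\right) \frac{9}{4} = - \frac{9}{4}$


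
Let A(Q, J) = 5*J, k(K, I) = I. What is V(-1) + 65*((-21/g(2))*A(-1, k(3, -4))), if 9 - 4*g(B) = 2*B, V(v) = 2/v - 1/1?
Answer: 21837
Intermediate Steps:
V(v) = -1 + 2/v (V(v) = 2/v - 1*1 = 2/v - 1 = -1 + 2/v)
g(B) = 9/4 - B/2
V(-1) + 65*((-21/g(2))*A(-1, k(3, -4))) = (2 - 1*(-1))/(-1) + 65*((-21/(9/4 - ½*2))*(5*(-4))) = -(2 + 1) + 65*(-21/(9/4 - 1)*(-20)) = -1*3 + 65*(-21/5/4*(-20)) = -3 + 65*(-21*⅘*(-20)) = -3 + 65*(-84/5*(-20)) = -3 + 65*336 = -3 + 21840 = 21837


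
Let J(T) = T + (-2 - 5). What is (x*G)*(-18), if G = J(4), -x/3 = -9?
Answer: 1458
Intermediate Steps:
x = 27 (x = -3*(-9) = 27)
J(T) = -7 + T (J(T) = T - 7 = -7 + T)
G = -3 (G = -7 + 4 = -3)
(x*G)*(-18) = (27*(-3))*(-18) = -81*(-18) = 1458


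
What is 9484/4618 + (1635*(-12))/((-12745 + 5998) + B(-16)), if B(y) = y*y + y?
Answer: 8462086/1669407 ≈ 5.0689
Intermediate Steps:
B(y) = y + y² (B(y) = y² + y = y + y²)
9484/4618 + (1635*(-12))/((-12745 + 5998) + B(-16)) = 9484/4618 + (1635*(-12))/((-12745 + 5998) - 16*(1 - 16)) = 9484*(1/4618) - 19620/(-6747 - 16*(-15)) = 4742/2309 - 19620/(-6747 + 240) = 4742/2309 - 19620/(-6507) = 4742/2309 - 19620*(-1/6507) = 4742/2309 + 2180/723 = 8462086/1669407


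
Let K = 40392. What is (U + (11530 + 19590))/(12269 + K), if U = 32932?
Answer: 64052/52661 ≈ 1.2163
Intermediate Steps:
(U + (11530 + 19590))/(12269 + K) = (32932 + (11530 + 19590))/(12269 + 40392) = (32932 + 31120)/52661 = 64052*(1/52661) = 64052/52661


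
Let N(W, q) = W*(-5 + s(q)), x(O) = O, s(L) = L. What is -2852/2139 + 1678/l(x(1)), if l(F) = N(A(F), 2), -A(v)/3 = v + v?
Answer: 827/9 ≈ 91.889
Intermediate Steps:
A(v) = -6*v (A(v) = -3*(v + v) = -6*v)
N(W, q) = W*(-5 + q)
l(F) = 18*F (l(F) = (-6*F)*(-5 + 2) = -6*F*(-3) = 18*F)
-2852/2139 + 1678/l(x(1)) = -2852/2139 + 1678/((18*1)) = -2852*1/2139 + 1678/18 = -4/3 + 1678*(1/18) = -4/3 + 839/9 = 827/9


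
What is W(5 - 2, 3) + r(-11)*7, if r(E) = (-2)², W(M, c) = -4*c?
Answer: 16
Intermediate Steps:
r(E) = 4
W(5 - 2, 3) + r(-11)*7 = -4*3 + 4*7 = -12 + 28 = 16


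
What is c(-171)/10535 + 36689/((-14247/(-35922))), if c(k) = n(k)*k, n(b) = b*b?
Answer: 4604427893971/50030715 ≈ 92032.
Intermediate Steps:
n(b) = b**2
c(k) = k**3 (c(k) = k**2*k = k**3)
c(-171)/10535 + 36689/((-14247/(-35922))) = (-171)**3/10535 + 36689/((-14247/(-35922))) = -5000211*1/10535 + 36689/((-14247*(-1/35922))) = -5000211/10535 + 36689/(4749/11974) = -5000211/10535 + 36689*(11974/4749) = -5000211/10535 + 439314086/4749 = 4604427893971/50030715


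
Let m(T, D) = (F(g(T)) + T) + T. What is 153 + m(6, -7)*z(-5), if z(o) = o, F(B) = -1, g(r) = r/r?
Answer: 98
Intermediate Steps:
g(r) = 1
m(T, D) = -1 + 2*T (m(T, D) = (-1 + T) + T = -1 + 2*T)
153 + m(6, -7)*z(-5) = 153 + (-1 + 2*6)*(-5) = 153 + (-1 + 12)*(-5) = 153 + 11*(-5) = 153 - 55 = 98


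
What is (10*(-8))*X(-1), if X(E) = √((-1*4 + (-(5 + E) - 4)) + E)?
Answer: -80*I*√13 ≈ -288.44*I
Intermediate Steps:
X(E) = I*√13 (X(E) = √((-4 + ((-5 - E) - 4)) + E) = √((-4 + (-9 - E)) + E) = √((-13 - E) + E) = √(-13) = I*√13)
(10*(-8))*X(-1) = (10*(-8))*(I*√13) = -80*I*√13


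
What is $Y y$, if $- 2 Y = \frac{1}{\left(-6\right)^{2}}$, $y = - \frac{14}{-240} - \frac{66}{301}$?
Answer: $\frac{5813}{2600640} \approx 0.0022352$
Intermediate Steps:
$y = - \frac{5813}{36120}$ ($y = \left(-14\right) \left(- \frac{1}{240}\right) - \frac{66}{301} = \frac{7}{120} - \frac{66}{301} = - \frac{5813}{36120} \approx -0.16094$)
$Y = - \frac{1}{72}$ ($Y = - \frac{1}{2 \left(-6\right)^{2}} = - \frac{1}{2 \cdot 36} = \left(- \frac{1}{2}\right) \frac{1}{36} = - \frac{1}{72} \approx -0.013889$)
$Y y = \left(- \frac{1}{72}\right) \left(- \frac{5813}{36120}\right) = \frac{5813}{2600640}$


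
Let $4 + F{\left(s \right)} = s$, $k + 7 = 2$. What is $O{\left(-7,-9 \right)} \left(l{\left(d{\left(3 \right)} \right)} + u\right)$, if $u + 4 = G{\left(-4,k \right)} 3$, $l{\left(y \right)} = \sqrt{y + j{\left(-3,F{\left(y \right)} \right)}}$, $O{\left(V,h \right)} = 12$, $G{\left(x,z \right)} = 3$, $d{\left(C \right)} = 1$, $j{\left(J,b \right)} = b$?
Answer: $60 + 12 i \sqrt{2} \approx 60.0 + 16.971 i$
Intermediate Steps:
$k = -5$ ($k = -7 + 2 = -5$)
$F{\left(s \right)} = -4 + s$
$l{\left(y \right)} = \sqrt{-4 + 2 y}$ ($l{\left(y \right)} = \sqrt{y + \left(-4 + y\right)} = \sqrt{-4 + 2 y}$)
$u = 5$ ($u = -4 + 3 \cdot 3 = -4 + 9 = 5$)
$O{\left(-7,-9 \right)} \left(l{\left(d{\left(3 \right)} \right)} + u\right) = 12 \left(\sqrt{-4 + 2 \cdot 1} + 5\right) = 12 \left(\sqrt{-4 + 2} + 5\right) = 12 \left(\sqrt{-2} + 5\right) = 12 \left(i \sqrt{2} + 5\right) = 12 \left(5 + i \sqrt{2}\right) = 60 + 12 i \sqrt{2}$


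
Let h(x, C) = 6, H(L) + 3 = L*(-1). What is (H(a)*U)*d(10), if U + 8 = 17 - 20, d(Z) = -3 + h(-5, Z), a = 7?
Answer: 330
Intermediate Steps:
H(L) = -3 - L (H(L) = -3 + L*(-1) = -3 - L)
d(Z) = 3 (d(Z) = -3 + 6 = 3)
U = -11 (U = -8 + (17 - 20) = -8 - 3 = -11)
(H(a)*U)*d(10) = ((-3 - 1*7)*(-11))*3 = ((-3 - 7)*(-11))*3 = -10*(-11)*3 = 110*3 = 330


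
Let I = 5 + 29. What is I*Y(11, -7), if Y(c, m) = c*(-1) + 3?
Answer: -272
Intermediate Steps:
Y(c, m) = 3 - c (Y(c, m) = -c + 3 = 3 - c)
I = 34
I*Y(11, -7) = 34*(3 - 1*11) = 34*(3 - 11) = 34*(-8) = -272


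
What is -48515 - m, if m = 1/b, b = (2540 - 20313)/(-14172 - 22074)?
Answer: -123184763/2539 ≈ -48517.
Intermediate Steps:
b = 2539/5178 (b = -17773/(-36246) = -17773*(-1/36246) = 2539/5178 ≈ 0.49034)
m = 5178/2539 (m = 1/(2539/5178) = 5178/2539 ≈ 2.0394)
-48515 - m = -48515 - 1*5178/2539 = -48515 - 5178/2539 = -123184763/2539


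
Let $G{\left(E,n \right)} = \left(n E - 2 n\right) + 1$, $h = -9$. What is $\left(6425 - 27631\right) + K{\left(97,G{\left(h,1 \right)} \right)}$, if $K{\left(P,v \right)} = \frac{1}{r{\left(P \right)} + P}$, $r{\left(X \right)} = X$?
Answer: $- \frac{4113963}{194} \approx -21206.0$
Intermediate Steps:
$G{\left(E,n \right)} = 1 - 2 n + E n$ ($G{\left(E,n \right)} = \left(E n - 2 n\right) + 1 = \left(- 2 n + E n\right) + 1 = 1 - 2 n + E n$)
$K{\left(P,v \right)} = \frac{1}{2 P}$ ($K{\left(P,v \right)} = \frac{1}{P + P} = \frac{1}{2 P}$)
$\left(6425 - 27631\right) + K{\left(97,G{\left(h,1 \right)} \right)} = \left(6425 - 27631\right) + \frac{1}{2 \cdot 97} = -21206 + \frac{1}{2} \cdot \frac{1}{97} = -21206 + \frac{1}{194} = - \frac{4113963}{194}$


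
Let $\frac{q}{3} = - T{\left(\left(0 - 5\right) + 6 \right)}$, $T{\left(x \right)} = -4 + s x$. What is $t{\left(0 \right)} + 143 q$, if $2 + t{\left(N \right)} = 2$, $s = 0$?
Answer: $1716$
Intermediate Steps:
$t{\left(N \right)} = 0$ ($t{\left(N \right)} = -2 + 2 = 0$)
$T{\left(x \right)} = -4$ ($T{\left(x \right)} = -4 + 0 x = -4 + 0 = -4$)
$q = 12$ ($q = 3 \left(\left(-1\right) \left(-4\right)\right) = 3 \cdot 4 = 12$)
$t{\left(0 \right)} + 143 q = 0 + 143 \cdot 12 = 0 + 1716 = 1716$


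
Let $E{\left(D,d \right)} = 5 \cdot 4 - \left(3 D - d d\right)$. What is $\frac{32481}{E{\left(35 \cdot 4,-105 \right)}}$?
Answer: $\frac{32481}{10625} \approx 3.057$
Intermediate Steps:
$E{\left(D,d \right)} = 20 + d^{2} - 3 D$ ($E{\left(D,d \right)} = 20 - \left(- d^{2} + 3 D\right) = 20 + d^{2} - 3 D$)
$\frac{32481}{E{\left(35 \cdot 4,-105 \right)}} = \frac{32481}{20 + \left(-105\right)^{2} - 3 \cdot 35 \cdot 4} = \frac{32481}{20 + 11025 - 420} = \frac{32481}{10625}$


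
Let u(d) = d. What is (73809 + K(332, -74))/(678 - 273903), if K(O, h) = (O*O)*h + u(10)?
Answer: 8082757/273225 ≈ 29.583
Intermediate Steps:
K(O, h) = 10 + h*O² (K(O, h) = (O*O)*h + 10 = O²*h + 10 = h*O² + 10 = 10 + h*O²)
(73809 + K(332, -74))/(678 - 273903) = (73809 + (10 - 74*332²))/(678 - 273903) = (73809 + (10 - 74*110224))/(-273225) = (73809 + (10 - 8156576))*(-1/273225) = (73809 - 8156566)*(-1/273225) = -8082757*(-1/273225) = 8082757/273225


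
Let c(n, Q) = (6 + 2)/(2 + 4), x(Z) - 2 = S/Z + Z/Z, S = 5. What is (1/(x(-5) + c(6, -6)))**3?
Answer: 27/1000 ≈ 0.027000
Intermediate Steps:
x(Z) = 3 + 5/Z (x(Z) = 2 + (5/Z + Z/Z) = 2 + (5/Z + 1) = 2 + (1 + 5/Z) = 3 + 5/Z)
c(n, Q) = 4/3 (c(n, Q) = 8/6 = 8*(1/6) = 4/3)
(1/(x(-5) + c(6, -6)))**3 = (1/((3 + 5/(-5)) + 4/3))**3 = (1/((3 + 5*(-1/5)) + 4/3))**3 = (1/((3 - 1) + 4/3))**3 = (1/(2 + 4/3))**3 = (1/(10/3))**3 = (3/10)**3 = 27/1000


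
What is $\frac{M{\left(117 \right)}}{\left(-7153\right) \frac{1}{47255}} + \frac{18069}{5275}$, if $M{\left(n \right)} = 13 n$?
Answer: $- \frac{379010612568}{37732075} \approx -10045.0$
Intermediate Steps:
$\frac{M{\left(117 \right)}}{\left(-7153\right) \frac{1}{47255}} + \frac{18069}{5275} = \frac{13 \cdot 117}{\left(-7153\right) \frac{1}{47255}} + \frac{18069}{5275} = \frac{1521}{\left(-7153\right) \frac{1}{47255}} + 18069 \cdot \frac{1}{5275} = \frac{1521}{- \frac{7153}{47255}} + \frac{18069}{5275} = 1521 \left(- \frac{47255}{7153}\right) + \frac{18069}{5275} = - \frac{71874855}{7153} + \frac{18069}{5275} = - \frac{379010612568}{37732075}$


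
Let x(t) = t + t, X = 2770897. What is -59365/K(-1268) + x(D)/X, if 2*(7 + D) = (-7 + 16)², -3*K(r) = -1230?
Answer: -32898854587/227213554 ≈ -144.79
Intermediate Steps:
K(r) = 410 (K(r) = -⅓*(-1230) = 410)
D = 67/2 (D = -7 + (-7 + 16)²/2 = -7 + (½)*9² = -7 + (½)*81 = -7 + 81/2 = 67/2 ≈ 33.500)
x(t) = 2*t
-59365/K(-1268) + x(D)/X = -59365/410 + (2*(67/2))/2770897 = -59365*1/410 + 67*(1/2770897) = -11873/82 + 67/2770897 = -32898854587/227213554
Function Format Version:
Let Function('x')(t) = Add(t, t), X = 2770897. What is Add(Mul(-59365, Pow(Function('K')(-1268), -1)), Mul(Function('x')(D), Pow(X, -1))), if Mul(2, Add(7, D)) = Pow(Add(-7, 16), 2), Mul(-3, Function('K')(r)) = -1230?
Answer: Rational(-32898854587, 227213554) ≈ -144.79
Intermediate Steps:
Function('K')(r) = 410 (Function('K')(r) = Mul(Rational(-1, 3), -1230) = 410)
D = Rational(67, 2) (D = Add(-7, Mul(Rational(1, 2), Pow(Add(-7, 16), 2))) = Add(-7, Mul(Rational(1, 2), Pow(9, 2))) = Add(-7, Mul(Rational(1, 2), 81)) = Add(-7, Rational(81, 2)) = Rational(67, 2) ≈ 33.500)
Function('x')(t) = Mul(2, t)
Add(Mul(-59365, Pow(Function('K')(-1268), -1)), Mul(Function('x')(D), Pow(X, -1))) = Add(Mul(-59365, Pow(410, -1)), Mul(Mul(2, Rational(67, 2)), Pow(2770897, -1))) = Add(Mul(-59365, Rational(1, 410)), Mul(67, Rational(1, 2770897))) = Add(Rational(-11873, 82), Rational(67, 2770897)) = Rational(-32898854587, 227213554)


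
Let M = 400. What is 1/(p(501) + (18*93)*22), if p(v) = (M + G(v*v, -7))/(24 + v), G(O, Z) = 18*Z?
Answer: 525/19334974 ≈ 2.7153e-5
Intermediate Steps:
p(v) = 274/(24 + v) (p(v) = (400 + 18*(-7))/(24 + v) = (400 - 126)/(24 + v) = 274/(24 + v))
1/(p(501) + (18*93)*22) = 1/(274/(24 + 501) + (18*93)*22) = 1/(274/525 + 1674*22) = 1/(274*(1/525) + 36828) = 1/(274/525 + 36828) = 1/(19334974/525) = 525/19334974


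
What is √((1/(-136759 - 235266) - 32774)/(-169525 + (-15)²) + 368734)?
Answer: √585101984181420161396083/1259676650 ≈ 607.23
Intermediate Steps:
√((1/(-136759 - 235266) - 32774)/(-169525 + (-15)²) + 368734) = √((1/(-372025) - 32774)/(-169525 + 225) + 368734) = √((-1/372025 - 32774)/(-169300) + 368734) = √(-12192747351/372025*(-1/169300) + 368734) = √(12192747351/62983832500 + 368734) = √(23224292685802351/62983832500) = √585101984181420161396083/1259676650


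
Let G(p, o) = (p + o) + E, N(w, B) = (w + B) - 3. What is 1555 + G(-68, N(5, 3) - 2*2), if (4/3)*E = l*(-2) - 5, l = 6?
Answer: 5901/4 ≈ 1475.3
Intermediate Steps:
E = -51/4 (E = 3*(6*(-2) - 5)/4 = 3*(-12 - 5)/4 = (3/4)*(-17) = -51/4 ≈ -12.750)
N(w, B) = -3 + B + w (N(w, B) = (B + w) - 3 = -3 + B + w)
G(p, o) = -51/4 + o + p (G(p, o) = (p + o) - 51/4 = (o + p) - 51/4 = -51/4 + o + p)
1555 + G(-68, N(5, 3) - 2*2) = 1555 + (-51/4 + ((-3 + 3 + 5) - 2*2) - 68) = 1555 + (-51/4 + (5 - 4) - 68) = 1555 + (-51/4 + 1 - 68) = 1555 - 319/4 = 5901/4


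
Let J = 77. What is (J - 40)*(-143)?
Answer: -5291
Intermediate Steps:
(J - 40)*(-143) = (77 - 40)*(-143) = 37*(-143) = -5291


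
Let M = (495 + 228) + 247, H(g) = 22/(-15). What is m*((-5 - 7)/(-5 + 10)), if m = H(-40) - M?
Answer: 58288/25 ≈ 2331.5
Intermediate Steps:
H(g) = -22/15 (H(g) = 22*(-1/15) = -22/15)
M = 970 (M = 723 + 247 = 970)
m = -14572/15 (m = -22/15 - 1*970 = -22/15 - 970 = -14572/15 ≈ -971.47)
m*((-5 - 7)/(-5 + 10)) = -14572*(-5 - 7)/(15*(-5 + 10)) = -(-58288)/(5*5) = -14572/15*(-12/5) = 58288/25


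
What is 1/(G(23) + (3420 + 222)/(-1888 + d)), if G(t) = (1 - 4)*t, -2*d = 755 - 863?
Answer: -917/65094 ≈ -0.014087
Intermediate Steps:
d = 54 (d = -(755 - 863)/2 = -½*(-108) = 54)
G(t) = -3*t
1/(G(23) + (3420 + 222)/(-1888 + d)) = 1/(-3*23 + (3420 + 222)/(-1888 + 54)) = 1/(-69 + 3642/(-1834)) = 1/(-69 + 3642*(-1/1834)) = 1/(-69 - 1821/917) = 1/(-65094/917) = -917/65094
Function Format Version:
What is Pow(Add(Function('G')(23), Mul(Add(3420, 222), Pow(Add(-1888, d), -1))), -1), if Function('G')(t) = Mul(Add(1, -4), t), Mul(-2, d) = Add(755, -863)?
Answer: Rational(-917, 65094) ≈ -0.014087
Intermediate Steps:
d = 54 (d = Mul(Rational(-1, 2), Add(755, -863)) = Mul(Rational(-1, 2), -108) = 54)
Function('G')(t) = Mul(-3, t)
Pow(Add(Function('G')(23), Mul(Add(3420, 222), Pow(Add(-1888, d), -1))), -1) = Pow(Add(Mul(-3, 23), Mul(Add(3420, 222), Pow(Add(-1888, 54), -1))), -1) = Pow(Add(-69, Mul(3642, Pow(-1834, -1))), -1) = Pow(Add(-69, Mul(3642, Rational(-1, 1834))), -1) = Pow(Add(-69, Rational(-1821, 917)), -1) = Pow(Rational(-65094, 917), -1) = Rational(-917, 65094)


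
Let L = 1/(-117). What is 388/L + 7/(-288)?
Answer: -13074055/288 ≈ -45396.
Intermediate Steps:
L = -1/117 ≈ -0.0085470
388/L + 7/(-288) = 388/(-1/117) + 7/(-288) = 388*(-117) + 7*(-1/288) = -45396 - 7/288 = -13074055/288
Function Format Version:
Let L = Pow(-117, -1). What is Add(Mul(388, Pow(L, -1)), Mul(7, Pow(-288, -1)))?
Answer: Rational(-13074055, 288) ≈ -45396.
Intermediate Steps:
L = Rational(-1, 117) ≈ -0.0085470
Add(Mul(388, Pow(L, -1)), Mul(7, Pow(-288, -1))) = Add(Mul(388, Pow(Rational(-1, 117), -1)), Mul(7, Pow(-288, -1))) = Add(Mul(388, -117), Mul(7, Rational(-1, 288))) = Add(-45396, Rational(-7, 288)) = Rational(-13074055, 288)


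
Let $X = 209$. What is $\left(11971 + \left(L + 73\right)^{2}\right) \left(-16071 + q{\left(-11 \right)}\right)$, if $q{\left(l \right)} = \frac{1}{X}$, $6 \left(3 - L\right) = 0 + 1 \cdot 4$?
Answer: $- \frac{533433856970}{1881} \approx -2.8359 \cdot 10^{8}$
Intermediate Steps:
$L = \frac{7}{3}$ ($L = 3 - \frac{0 + 1 \cdot 4}{6} = 3 - \frac{0 + 4}{6} = 3 - \frac{2}{3} = \frac{7}{3} \approx 2.3333$)
$q{\left(l \right)} = \frac{1}{209}$
$\left(11971 + \left(L + 73\right)^{2}\right) \left(-16071 + q{\left(-11 \right)}\right) = \left(11971 + \left(\frac{7}{3} + 73\right)^{2}\right) \left(-16071 + \frac{1}{209}\right) = \left(11971 + \left(\frac{226}{3}\right)^{2}\right) \left(- \frac{3358838}{209}\right) = \left(11971 + \frac{51076}{9}\right) \left(- \frac{3358838}{209}\right) = \frac{158815}{9} \left(- \frac{3358838}{209}\right) = - \frac{533433856970}{1881}$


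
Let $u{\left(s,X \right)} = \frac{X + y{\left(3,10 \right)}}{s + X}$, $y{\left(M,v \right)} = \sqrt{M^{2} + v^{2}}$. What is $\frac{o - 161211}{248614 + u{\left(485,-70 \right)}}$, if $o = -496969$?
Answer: $- \frac{28181633404878000}{10645026974067491} + \frac{273144700 \sqrt{109}}{10645026974067491} \approx -2.6474$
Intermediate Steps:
$u{\left(s,X \right)} = \frac{X + \sqrt{109}}{X + s}$ ($u{\left(s,X \right)} = \frac{X + \sqrt{3^{2} + 10^{2}}}{s + X} = \frac{X + \sqrt{9 + 100}}{X + s} = \frac{X + \sqrt{109}}{X + s}$)
$\frac{o - 161211}{248614 + u{\left(485,-70 \right)}} = \frac{-496969 - 161211}{248614 + \frac{-70 + \sqrt{109}}{-70 + 485}} = - \frac{658180}{248614 + \frac{-70 + \sqrt{109}}{415}} = - \frac{658180}{248614 - \left(\frac{14}{83} - \frac{\sqrt{109}}{415}\right)} = - \frac{658180}{\frac{20634948}{83} + \frac{\sqrt{109}}{415}}$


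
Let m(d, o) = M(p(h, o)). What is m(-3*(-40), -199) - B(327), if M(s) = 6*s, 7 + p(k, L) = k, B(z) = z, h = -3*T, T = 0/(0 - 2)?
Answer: -369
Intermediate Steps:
T = 0 (T = 0/(-2) = 0*(-½) = 0)
h = 0 (h = -3*0 = 0)
p(k, L) = -7 + k
m(d, o) = -42 (m(d, o) = 6*(-7 + 0) = 6*(-7) = -42)
m(-3*(-40), -199) - B(327) = -42 - 1*327 = -42 - 327 = -369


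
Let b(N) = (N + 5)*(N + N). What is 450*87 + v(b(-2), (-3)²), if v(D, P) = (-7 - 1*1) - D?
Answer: 39154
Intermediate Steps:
b(N) = 2*N*(5 + N) (b(N) = (5 + N)*(2*N) = 2*N*(5 + N))
v(D, P) = -8 - D (v(D, P) = (-7 - 1) - D = -8 - D)
450*87 + v(b(-2), (-3)²) = 450*87 + (-8 - 2*(-2)*(5 - 2)) = 39150 + (-8 - 2*(-2)*3) = 39150 + (-8 - 1*(-12)) = 39150 + (-8 + 12) = 39150 + 4 = 39154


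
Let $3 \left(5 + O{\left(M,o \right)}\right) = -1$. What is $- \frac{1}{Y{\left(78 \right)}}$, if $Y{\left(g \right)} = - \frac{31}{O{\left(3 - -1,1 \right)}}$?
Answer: $- \frac{16}{93} \approx -0.17204$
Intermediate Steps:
$O{\left(M,o \right)} = - \frac{16}{3}$ ($O{\left(M,o \right)} = -5 + \frac{1}{3} \left(-1\right) = -5 - \frac{1}{3} = - \frac{16}{3}$)
$Y{\left(g \right)} = \frac{93}{16}$ ($Y{\left(g \right)} = - \frac{31}{- \frac{16}{3}} = \left(-31\right) \left(- \frac{3}{16}\right) = \frac{93}{16}$)
$- \frac{1}{Y{\left(78 \right)}} = - \frac{1}{\frac{93}{16}} = \left(-1\right) \frac{16}{93} = - \frac{16}{93}$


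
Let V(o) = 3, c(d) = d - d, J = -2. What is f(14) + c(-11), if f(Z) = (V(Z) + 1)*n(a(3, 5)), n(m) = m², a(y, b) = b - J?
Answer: 196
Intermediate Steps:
a(y, b) = 2 + b (a(y, b) = b - 1*(-2) = b + 2 = 2 + b)
c(d) = 0
f(Z) = 196 (f(Z) = (3 + 1)*(2 + 5)² = 4*7² = 4*49 = 196)
f(14) + c(-11) = 196 + 0 = 196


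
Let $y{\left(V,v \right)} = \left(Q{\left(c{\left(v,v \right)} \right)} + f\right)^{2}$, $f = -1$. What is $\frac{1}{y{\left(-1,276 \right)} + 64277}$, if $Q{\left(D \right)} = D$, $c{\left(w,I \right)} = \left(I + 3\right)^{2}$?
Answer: $\frac{1}{6059129877} \approx 1.6504 \cdot 10^{-10}$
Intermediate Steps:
$c{\left(w,I \right)} = \left(3 + I\right)^{2}$
$y{\left(V,v \right)} = \left(-1 + \left(3 + v\right)^{2}\right)^{2}$ ($y{\left(V,v \right)} = \left(\left(3 + v\right)^{2} - 1\right)^{2} = \left(-1 + \left(3 + v\right)^{2}\right)^{2}$)
$\frac{1}{y{\left(-1,276 \right)} + 64277} = \frac{1}{\left(-1 + \left(3 + 276\right)^{2}\right)^{2} + 64277} = \frac{1}{\left(-1 + 279^{2}\right)^{2} + 64277} = \frac{1}{\left(-1 + 77841\right)^{2} + 64277} = \frac{1}{77840^{2} + 64277} = \frac{1}{6059065600 + 64277} = \frac{1}{6059129877}$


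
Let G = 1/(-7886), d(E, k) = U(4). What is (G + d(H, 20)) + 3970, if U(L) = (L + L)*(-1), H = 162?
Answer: 31244331/7886 ≈ 3962.0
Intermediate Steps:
U(L) = -2*L (U(L) = (2*L)*(-1) = -2*L)
d(E, k) = -8 (d(E, k) = -2*4 = -8)
G = -1/7886 ≈ -0.00012681
(G + d(H, 20)) + 3970 = (-1/7886 - 8) + 3970 = -63089/7886 + 3970 = 31244331/7886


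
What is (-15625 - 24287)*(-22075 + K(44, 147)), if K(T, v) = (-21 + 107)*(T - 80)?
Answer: 1004624952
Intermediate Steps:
K(T, v) = -6880 + 86*T (K(T, v) = 86*(-80 + T) = -6880 + 86*T)
(-15625 - 24287)*(-22075 + K(44, 147)) = (-15625 - 24287)*(-22075 + (-6880 + 86*44)) = -39912*(-22075 + (-6880 + 3784)) = -39912*(-22075 - 3096) = -39912*(-25171) = 1004624952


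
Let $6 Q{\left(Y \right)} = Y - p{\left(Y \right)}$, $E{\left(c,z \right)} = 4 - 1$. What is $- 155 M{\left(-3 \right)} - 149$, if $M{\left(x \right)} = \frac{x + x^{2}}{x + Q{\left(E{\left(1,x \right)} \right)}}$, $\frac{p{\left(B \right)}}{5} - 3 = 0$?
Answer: $37$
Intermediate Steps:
$p{\left(B \right)} = 15$ ($p{\left(B \right)} = 15 + 5 \cdot 0 = 15 + 0 = 15$)
$E{\left(c,z \right)} = 3$ ($E{\left(c,z \right)} = 4 - 1 = 3$)
$Q{\left(Y \right)} = - \frac{5}{2} + \frac{Y}{6}$ ($Q{\left(Y \right)} = \frac{Y - 15}{6} = \frac{-15 + Y}{6} = - \frac{5}{2} + \frac{Y}{6}$)
$M{\left(x \right)} = \frac{x + x^{2}}{-2 + x}$ ($M{\left(x \right)} = \frac{x + x^{2}}{x + \left(- \frac{5}{2} + \frac{1}{6} \cdot 3\right)} = \frac{x + x^{2}}{x + \left(- \frac{5}{2} + \frac{1}{2}\right)} = \frac{x + x^{2}}{x - 2} = \frac{x + x^{2}}{-2 + x}$)
$- 155 M{\left(-3 \right)} - 149 = - 155 \left(- \frac{3 \left(1 - 3\right)}{-2 - 3}\right) - 149 = - 155 \left(\left(-3\right) \frac{1}{-5} \left(-2\right)\right) - 149 = - 155 \left(\left(-3\right) \left(- \frac{1}{5}\right) \left(-2\right)\right) - 149 = \left(-155\right) \left(- \frac{6}{5}\right) - 149 = 186 - 149 = 37$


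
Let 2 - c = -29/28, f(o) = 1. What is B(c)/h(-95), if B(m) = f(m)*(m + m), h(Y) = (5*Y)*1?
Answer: -17/1330 ≈ -0.012782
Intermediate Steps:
h(Y) = 5*Y
c = 85/28 (c = 2 - (-29)/28 = 2 - 1*(-29/28) = 2 + 29/28 = 85/28 ≈ 3.0357)
B(m) = 2*m (B(m) = 1*(m + m) = 1*(2*m) = 2*m)
B(c)/h(-95) = (2*(85/28))/((5*(-95))) = (85/14)/(-475) = (85/14)*(-1/475) = -17/1330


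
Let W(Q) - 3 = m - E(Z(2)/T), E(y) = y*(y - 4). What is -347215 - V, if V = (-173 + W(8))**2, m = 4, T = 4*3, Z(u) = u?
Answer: -485428849/1296 ≈ -3.7456e+5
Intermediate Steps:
T = 12
E(y) = y*(-4 + y)
W(Q) = 275/36 (W(Q) = 3 + (4 - 2/12*(-4 + 2/12)) = 3 + (4 - 2*(1/12)*(-4 + 2*(1/12))) = 3 + (4 - (-4 + 1/6)/6) = 3 + (4 - (-23)/(6*6)) = 3 + (4 - 1*(-23/36)) = 3 + (4 + 23/36) = 3 + 167/36 = 275/36)
V = 35438209/1296 (V = (-173 + 275/36)**2 = (-5953/36)**2 = 35438209/1296 ≈ 27344.)
-347215 - V = -347215 - 1*35438209/1296 = -347215 - 35438209/1296 = -485428849/1296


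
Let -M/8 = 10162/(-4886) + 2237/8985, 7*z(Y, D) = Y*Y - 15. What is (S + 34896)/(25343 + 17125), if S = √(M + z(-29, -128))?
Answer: 2908/3539 + √63911624745605910/932187676140 ≈ 0.82197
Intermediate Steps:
z(Y, D) = -15/7 + Y²/7 (z(Y, D) = (Y*Y - 15)/7 = (Y² - 15)/7 = (-15 + Y²)/7 = -15/7 + Y²/7)
M = 321502352/21950355 (M = -8*(10162/(-4886) + 2237/8985) = -8*(10162*(-1/4886) + 2237*(1/8985)) = -8*(-5081/2443 + 2237/8985) = -8*(-40187794/21950355) = 321502352/21950355 ≈ 14.647)
S = √63911624745605910/21950355 (S = √(321502352/21950355 + (-15/7 + (⅐)*(-29)²)) = √(321502352/21950355 + (-15/7 + (⅐)*841)) = √(321502352/21950355 + (-15/7 + 841/7)) = √(321502352/21950355 + 118) = √(2911644242/21950355) = √63911624745605910/21950355 ≈ 11.517)
(S + 34896)/(25343 + 17125) = (√63911624745605910/21950355 + 34896)/(25343 + 17125) = (34896 + √63911624745605910/21950355)/42468 = (34896 + √63911624745605910/21950355)*(1/42468) = 2908/3539 + √63911624745605910/932187676140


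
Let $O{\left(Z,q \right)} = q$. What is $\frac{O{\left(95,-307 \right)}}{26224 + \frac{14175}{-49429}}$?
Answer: $- \frac{15174703}{1296211921} \approx -0.011707$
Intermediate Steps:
$\frac{O{\left(95,-307 \right)}}{26224 + \frac{14175}{-49429}} = - \frac{307}{26224 + \frac{14175}{-49429}} = - \frac{307}{26224 + 14175 \left(- \frac{1}{49429}\right)} = - \frac{307}{26224 - \frac{14175}{49429}} = - \frac{307}{\frac{1296211921}{49429}} = \left(-307\right) \frac{49429}{1296211921} = - \frac{15174703}{1296211921}$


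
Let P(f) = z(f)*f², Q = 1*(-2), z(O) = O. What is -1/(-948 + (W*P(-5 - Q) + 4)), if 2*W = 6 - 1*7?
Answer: 2/1861 ≈ 0.0010747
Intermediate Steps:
Q = -2
W = -½ (W = (6 - 1*7)/2 = (6 - 7)/2 = (½)*(-1) = -½ ≈ -0.50000)
P(f) = f³ (P(f) = f*f² = f³)
-1/(-948 + (W*P(-5 - Q) + 4)) = -1/(-948 + (-(-5 - 1*(-2))³/2 + 4)) = -1/(-948 + (-(-5 + 2)³/2 + 4)) = -1/(-948 + (-½*(-3)³ + 4)) = -1/(-948 + (-½*(-27) + 4)) = -1/(-948 + (27/2 + 4)) = -1/(-948 + 35/2) = -1/(-1861/2) = -1*(-2/1861) = 2/1861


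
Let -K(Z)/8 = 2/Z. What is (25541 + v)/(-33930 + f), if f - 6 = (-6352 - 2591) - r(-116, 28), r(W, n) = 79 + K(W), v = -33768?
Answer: 238583/1245438 ≈ 0.19157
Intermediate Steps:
K(Z) = -16/Z
r(W, n) = 79 - 16/W
f = -261468/29 (f = 6 + ((-6352 - 2591) - (79 - 16/(-116))) = 6 + (-8943 - (79 - 16*(-1/116))) = 6 + (-8943 - (79 + 4/29)) = 6 + (-8943 - 1*2295/29) = 6 + (-8943 - 2295/29) = 6 - 261642/29 = -261468/29 ≈ -9016.1)
(25541 + v)/(-33930 + f) = (25541 - 33768)/(-33930 - 261468/29) = -8227/(-1245438/29) = -8227*(-29/1245438) = 238583/1245438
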